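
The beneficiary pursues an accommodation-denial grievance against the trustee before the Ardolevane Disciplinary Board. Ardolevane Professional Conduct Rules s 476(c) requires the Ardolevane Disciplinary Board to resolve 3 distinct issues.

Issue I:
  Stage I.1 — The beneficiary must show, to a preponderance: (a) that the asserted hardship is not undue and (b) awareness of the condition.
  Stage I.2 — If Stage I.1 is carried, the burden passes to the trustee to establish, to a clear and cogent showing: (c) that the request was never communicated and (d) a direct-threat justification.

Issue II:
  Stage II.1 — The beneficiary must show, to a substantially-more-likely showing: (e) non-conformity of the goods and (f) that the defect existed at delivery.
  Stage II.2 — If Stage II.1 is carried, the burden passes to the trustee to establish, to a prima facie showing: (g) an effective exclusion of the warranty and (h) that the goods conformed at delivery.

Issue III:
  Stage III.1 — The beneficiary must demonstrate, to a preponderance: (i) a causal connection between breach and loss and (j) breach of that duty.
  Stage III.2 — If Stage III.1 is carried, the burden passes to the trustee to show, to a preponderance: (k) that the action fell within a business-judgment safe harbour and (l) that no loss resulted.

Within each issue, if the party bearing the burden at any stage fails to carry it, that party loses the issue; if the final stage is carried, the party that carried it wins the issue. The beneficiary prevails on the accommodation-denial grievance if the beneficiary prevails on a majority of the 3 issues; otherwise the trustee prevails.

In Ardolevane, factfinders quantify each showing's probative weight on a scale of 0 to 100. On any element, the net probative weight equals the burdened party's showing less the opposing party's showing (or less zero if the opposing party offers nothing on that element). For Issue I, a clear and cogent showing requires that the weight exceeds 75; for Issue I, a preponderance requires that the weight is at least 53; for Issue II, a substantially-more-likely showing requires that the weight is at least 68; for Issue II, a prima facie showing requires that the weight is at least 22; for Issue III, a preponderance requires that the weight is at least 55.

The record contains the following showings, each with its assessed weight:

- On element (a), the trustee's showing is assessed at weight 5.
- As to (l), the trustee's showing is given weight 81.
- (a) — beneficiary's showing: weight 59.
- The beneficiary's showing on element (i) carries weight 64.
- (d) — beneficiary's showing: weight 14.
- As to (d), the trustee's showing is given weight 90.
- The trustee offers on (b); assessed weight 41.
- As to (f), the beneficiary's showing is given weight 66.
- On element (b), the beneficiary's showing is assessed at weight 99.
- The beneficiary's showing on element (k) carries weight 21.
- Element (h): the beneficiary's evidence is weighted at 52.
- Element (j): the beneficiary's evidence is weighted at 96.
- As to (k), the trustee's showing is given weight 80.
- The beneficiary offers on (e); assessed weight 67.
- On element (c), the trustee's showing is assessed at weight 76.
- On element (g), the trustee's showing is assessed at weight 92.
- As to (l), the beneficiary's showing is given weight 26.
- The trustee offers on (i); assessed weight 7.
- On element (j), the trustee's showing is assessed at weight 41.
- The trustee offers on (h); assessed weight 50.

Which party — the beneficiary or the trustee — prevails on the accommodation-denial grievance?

trustee

— Issue I —
Stage I.1 — burden on beneficiary; standard: a preponderance (weight is at least 53).
    (a): 59 − 5 = 54 ≥ 53 [met]
    (b): 99 − 41 = 58 ≥ 53 [met]
  Stage I.1 carried; the burden shifts to the trustee.
Stage I.2 — burden on trustee; standard: a clear and cogent showing (weight exceeds 75).
    (c): 76 > 75 [met]
    (d): 90 − 14 = 76 > 75 [met]
  The trustee carries the last stage.
With every stage satisfied, the trustee prevails on this issue.
— Issue II —
At Stage II.1 the beneficiary must meet a substantially-more-likely showing (weight is at least 68): on (e) the weight is 67, which does not reach 68, so (e) does not meet the standard; on (f) the weight is 66, < 68, so (f) does not meet the standard.
  Stage II.1 not carried; the beneficiary fails its burden.
The analysis ends at Stage II.1; the trustee prevails on this issue.
— Issue III —
At Stage III.1 the beneficiary must meet a preponderance (weight is at least 55): on (i) the weight is 64 less the opposing 7 gives net 57, which does reach 55, so (i) meets the standard; on (j) the weight is 96 less the opposing 41 gives net 55, which does reach 55, so (j) meets the standard.
  Stage III.1 carried; the burden shifts to the trustee.
At Stage III.2 the trustee must meet a preponderance (weight is at least 55): on (k) the weight is 80 less the opposing 21 gives net 59, which does reach 55, so (k) meets the standard; on (l) the weight is 81 less the opposing 26 gives net 55, ≥ 55, so (l) meets the standard.
  Stage III.2 carried; the final stage is satisfied.
Every stage carried; the trustee prevails on this issue.
Per-issue: Issue I → trustee; Issue II → trustee; Issue III → trustee. The beneficiary must prevail on a majority of issues; overall, the trustee prevails.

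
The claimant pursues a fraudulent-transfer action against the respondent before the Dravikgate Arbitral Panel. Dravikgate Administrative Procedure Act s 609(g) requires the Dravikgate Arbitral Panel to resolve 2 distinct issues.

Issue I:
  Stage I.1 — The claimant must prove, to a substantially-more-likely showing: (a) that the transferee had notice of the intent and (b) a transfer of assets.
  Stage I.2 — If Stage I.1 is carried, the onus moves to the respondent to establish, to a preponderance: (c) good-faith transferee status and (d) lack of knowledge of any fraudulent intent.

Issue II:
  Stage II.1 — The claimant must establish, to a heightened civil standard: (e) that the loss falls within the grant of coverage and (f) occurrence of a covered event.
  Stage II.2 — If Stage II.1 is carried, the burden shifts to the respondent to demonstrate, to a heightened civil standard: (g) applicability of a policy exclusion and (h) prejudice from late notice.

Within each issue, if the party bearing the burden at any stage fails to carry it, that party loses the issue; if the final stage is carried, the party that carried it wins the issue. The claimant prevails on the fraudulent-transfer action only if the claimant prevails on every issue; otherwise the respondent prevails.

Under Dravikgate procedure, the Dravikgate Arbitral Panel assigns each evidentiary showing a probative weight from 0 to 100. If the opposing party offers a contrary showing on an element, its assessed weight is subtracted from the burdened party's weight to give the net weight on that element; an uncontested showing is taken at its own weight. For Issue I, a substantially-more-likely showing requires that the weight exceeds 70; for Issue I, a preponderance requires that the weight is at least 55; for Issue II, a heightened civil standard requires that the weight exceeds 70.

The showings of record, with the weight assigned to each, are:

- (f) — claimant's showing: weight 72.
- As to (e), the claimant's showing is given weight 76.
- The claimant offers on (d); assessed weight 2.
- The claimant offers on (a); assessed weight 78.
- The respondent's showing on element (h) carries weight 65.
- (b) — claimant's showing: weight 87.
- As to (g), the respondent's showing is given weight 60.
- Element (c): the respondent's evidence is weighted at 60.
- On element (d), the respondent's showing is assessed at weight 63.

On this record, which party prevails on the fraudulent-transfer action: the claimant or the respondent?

— Issue I —
Stage I.1 — burden on claimant; standard: a substantially-more-likely showing (weight exceeds 70).
    (a): 78 > 70 [met]
    (b): 87 > 70 [met]
  Stage I.1 is satisfied; the onus moves to the respondent.
Stage I.2 — burden on respondent; standard: a preponderance (weight is at least 55).
    (c): 60 ≥ 55 [met]
    (d): 63 − 2 = 61 ≥ 55 [met]
  The respondent carries the last stage.
All stages carried — the respondent prevails on this issue.
— Issue II —
Stage II.1 — burden on claimant; standard: a heightened civil standard (weight exceeds 70).
    (e): 76 > 70 [met]
    (f): 72 > 70 [met]
  The claimant carries Stage II.1; the respondent now bears the burden.
Stage II.2 — burden on respondent; standard: a heightened civil standard (weight exceeds 70).
    (g): 60 ≤ 70 [not met]
    (h): 65 ≤ 70 [not met]
  Stage II.2 not carried; the respondent fails its burden.
So the claimant prevails on this issue.
Per-issue: Issue I → respondent; Issue II → claimant. The claimant must prevail on every issue; overall, the respondent prevails.

respondent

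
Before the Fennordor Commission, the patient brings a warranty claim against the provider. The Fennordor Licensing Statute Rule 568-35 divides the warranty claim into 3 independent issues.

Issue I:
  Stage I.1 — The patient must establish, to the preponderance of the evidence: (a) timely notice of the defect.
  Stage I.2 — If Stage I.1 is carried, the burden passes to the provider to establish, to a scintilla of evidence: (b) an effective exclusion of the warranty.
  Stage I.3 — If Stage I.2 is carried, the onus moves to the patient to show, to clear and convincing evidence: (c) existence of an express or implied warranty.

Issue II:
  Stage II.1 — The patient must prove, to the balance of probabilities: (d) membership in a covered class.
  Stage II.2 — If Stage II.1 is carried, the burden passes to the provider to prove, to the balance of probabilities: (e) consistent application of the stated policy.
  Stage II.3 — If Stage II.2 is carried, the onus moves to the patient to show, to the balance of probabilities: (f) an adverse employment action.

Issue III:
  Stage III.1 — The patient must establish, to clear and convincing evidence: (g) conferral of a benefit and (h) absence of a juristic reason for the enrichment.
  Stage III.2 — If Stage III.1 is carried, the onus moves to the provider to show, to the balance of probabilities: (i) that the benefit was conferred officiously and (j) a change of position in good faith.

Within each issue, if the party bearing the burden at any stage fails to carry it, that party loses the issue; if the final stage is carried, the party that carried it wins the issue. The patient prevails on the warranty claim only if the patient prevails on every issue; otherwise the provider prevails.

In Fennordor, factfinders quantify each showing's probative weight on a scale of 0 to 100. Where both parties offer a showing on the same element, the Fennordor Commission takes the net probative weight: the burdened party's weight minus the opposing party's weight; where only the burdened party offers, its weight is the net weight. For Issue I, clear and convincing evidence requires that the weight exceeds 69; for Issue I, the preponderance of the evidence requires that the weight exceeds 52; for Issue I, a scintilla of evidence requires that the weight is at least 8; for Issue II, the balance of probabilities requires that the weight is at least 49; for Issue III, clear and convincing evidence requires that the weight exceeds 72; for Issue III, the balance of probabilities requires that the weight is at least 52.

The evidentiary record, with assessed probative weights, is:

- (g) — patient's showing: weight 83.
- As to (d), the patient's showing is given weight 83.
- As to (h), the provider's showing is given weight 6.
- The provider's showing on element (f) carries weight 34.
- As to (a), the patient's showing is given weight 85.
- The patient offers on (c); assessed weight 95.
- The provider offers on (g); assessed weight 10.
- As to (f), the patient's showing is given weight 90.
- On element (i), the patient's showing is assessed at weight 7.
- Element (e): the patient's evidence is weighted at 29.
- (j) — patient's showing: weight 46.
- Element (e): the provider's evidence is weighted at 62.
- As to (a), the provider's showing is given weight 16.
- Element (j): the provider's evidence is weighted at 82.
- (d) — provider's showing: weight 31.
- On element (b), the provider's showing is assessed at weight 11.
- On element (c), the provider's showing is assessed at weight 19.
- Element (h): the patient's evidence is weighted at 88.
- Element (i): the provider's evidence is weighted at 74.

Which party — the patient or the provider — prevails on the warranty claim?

patient

— Issue I —
At Stage I.1 the patient must meet the preponderance of the evidence (weight exceeds 52): on (a) the weight is 85 less the opposing 16 gives net 69, > 52, so (a) meets the standard.
  The patient carries Stage I.1; the provider now bears the burden.
At Stage I.2 the provider must meet a scintilla of evidence (weight is at least 8): on (b) the weight is 11, which does reach 8, so (b) meets the standard.
  All elements met. The burden passes to the patient.
At Stage I.3 the patient must meet clear and convincing evidence (weight exceeds 69): on (c) the weight is 95 less the opposing 19 gives net 76, > 69, so (c) meets the standard.
  All elements met at the final stage.
Every stage carried; the patient prevails on this issue.
— Issue II —
At Stage II.1 the patient must meet the balance of probabilities (weight is at least 49): on (d) the weight is 83 less the opposing 31 gives net 52, ≥ 49, so (d) meets the standard.
  Stage II.1 carried; the burden shifts to the provider.
At Stage II.2 the provider must meet the balance of probabilities (weight is at least 49): on (e) the weight is 62 less the opposing 29 gives net 33, < 49, so (e) does not meet the standard.
  Not every element is met, so the provider fails to carry Stage II.2.
So the patient prevails on this issue.
— Issue III —
At Stage III.1 the patient must meet clear and convincing evidence (weight exceeds 72): on (g) the weight is 83 less the opposing 10 gives net 73, which does exceed 72, so (g) meets the standard; on (h) the weight is 88 less the opposing 6 gives net 82, > 72, so (h) meets the standard.
  Stage III.1 is satisfied; the onus moves to the provider.
At Stage III.2 the provider must meet the balance of probabilities (weight is at least 52): on (i) the weight is 74 less the opposing 7 gives net 67, ≥ 52, so (i) meets the standard; on (j) the weight is 82 less the opposing 46 gives net 36, which does not reach 52, so (j) does not meet the standard.
  The provider does not carry Stage III.2.
The analysis ends at Stage III.2; the patient prevails on this issue.
Per-issue: Issue I → patient; Issue II → patient; Issue III → patient. The patient must prevail on every issue; overall, the patient prevails.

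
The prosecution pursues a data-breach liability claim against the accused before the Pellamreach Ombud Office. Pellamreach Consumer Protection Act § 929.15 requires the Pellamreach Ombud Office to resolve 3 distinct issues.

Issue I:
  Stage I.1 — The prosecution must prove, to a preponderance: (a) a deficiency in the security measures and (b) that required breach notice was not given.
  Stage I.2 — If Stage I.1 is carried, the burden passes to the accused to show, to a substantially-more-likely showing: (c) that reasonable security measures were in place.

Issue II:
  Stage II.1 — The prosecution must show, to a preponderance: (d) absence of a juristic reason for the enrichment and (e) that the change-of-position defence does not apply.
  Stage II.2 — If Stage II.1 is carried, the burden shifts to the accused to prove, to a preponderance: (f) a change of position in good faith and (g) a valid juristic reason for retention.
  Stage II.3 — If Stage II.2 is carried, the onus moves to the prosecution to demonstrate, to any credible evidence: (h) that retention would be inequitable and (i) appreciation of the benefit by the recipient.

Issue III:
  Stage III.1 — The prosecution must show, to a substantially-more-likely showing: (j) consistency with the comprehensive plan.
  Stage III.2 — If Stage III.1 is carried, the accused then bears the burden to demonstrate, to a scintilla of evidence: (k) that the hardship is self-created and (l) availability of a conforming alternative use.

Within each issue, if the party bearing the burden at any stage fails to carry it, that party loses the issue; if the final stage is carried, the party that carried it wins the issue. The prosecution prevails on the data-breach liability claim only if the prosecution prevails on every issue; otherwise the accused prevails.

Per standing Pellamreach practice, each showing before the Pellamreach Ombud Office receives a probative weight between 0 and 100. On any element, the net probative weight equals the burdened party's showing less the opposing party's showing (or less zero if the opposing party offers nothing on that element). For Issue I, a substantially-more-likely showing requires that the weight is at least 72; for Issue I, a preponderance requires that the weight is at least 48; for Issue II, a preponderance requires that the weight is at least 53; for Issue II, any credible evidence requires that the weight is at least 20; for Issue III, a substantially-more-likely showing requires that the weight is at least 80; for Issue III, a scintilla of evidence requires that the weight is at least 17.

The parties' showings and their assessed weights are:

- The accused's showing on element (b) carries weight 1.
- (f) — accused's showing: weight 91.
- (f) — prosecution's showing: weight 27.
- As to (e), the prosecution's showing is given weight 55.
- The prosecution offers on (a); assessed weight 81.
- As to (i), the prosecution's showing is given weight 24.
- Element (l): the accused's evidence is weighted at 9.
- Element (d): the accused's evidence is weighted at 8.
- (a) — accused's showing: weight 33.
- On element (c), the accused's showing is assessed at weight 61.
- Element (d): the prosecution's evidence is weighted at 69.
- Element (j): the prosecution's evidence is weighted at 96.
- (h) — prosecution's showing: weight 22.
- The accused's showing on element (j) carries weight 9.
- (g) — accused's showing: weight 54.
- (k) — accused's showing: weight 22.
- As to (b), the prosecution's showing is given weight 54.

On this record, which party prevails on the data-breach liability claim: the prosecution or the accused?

prosecution

— Issue I —
Stage I.1 — burden on prosecution; standard: a preponderance (weight is at least 48).
    (a): 81 − 33 = 48 ≥ 48 [met]
    (b): 54 − 1 = 53 ≥ 48 [met]
  All elements met. The burden passes to the accused.
Stage I.2 — burden on accused; standard: a substantially-more-likely showing (weight is at least 72).
    (c): 61 < 72 [not met]
  Not every element is met, so the accused fails to carry Stage I.2.
The analysis ends at Stage I.2; the prosecution prevails on this issue.
— Issue II —
Stage II.1 (prosecution, a preponderance, weight is at least 53): (d) net 69−8=61 ≥ 53 — meets; (e) 55 ≥ 53 — meets.
  Stage II.1 is satisfied; the onus moves to the accused.
Stage II.2 (accused, a preponderance, weight is at least 53): (f) net 91−27=64 ≥ 53 — meets; (g) 54 ≥ 53 — meets.
  The accused carries Stage II.2; the prosecution now bears the burden.
Stage II.3 (prosecution, any credible evidence, weight is at least 20): (h) 22 ≥ 20 — meets; (i) 24 ≥ 20 — meets.
  The prosecution carries the last stage.
Every stage carried; the prosecution prevails on this issue.
— Issue III —
At Stage III.1 the prosecution must meet a substantially-more-likely showing (weight is at least 80): on (j) the weight is 96 less the opposing 9 gives net 87, which does reach 80, so (j) meets the standard.
  Stage III.1 carried; the burden shifts to the accused.
At Stage III.2 the accused must meet a scintilla of evidence (weight is at least 17): on (k) the weight is 22, which does reach 17, so (k) meets the standard; on (l) the weight is 9, < 17, so (l) does not meet the standard.
  Stage III.2 not carried; the accused fails its burden.
The prosecution prevails on this issue.
Per-issue: Issue I → prosecution; Issue II → prosecution; Issue III → prosecution. The prosecution must prevail on every issue; overall, the prosecution prevails.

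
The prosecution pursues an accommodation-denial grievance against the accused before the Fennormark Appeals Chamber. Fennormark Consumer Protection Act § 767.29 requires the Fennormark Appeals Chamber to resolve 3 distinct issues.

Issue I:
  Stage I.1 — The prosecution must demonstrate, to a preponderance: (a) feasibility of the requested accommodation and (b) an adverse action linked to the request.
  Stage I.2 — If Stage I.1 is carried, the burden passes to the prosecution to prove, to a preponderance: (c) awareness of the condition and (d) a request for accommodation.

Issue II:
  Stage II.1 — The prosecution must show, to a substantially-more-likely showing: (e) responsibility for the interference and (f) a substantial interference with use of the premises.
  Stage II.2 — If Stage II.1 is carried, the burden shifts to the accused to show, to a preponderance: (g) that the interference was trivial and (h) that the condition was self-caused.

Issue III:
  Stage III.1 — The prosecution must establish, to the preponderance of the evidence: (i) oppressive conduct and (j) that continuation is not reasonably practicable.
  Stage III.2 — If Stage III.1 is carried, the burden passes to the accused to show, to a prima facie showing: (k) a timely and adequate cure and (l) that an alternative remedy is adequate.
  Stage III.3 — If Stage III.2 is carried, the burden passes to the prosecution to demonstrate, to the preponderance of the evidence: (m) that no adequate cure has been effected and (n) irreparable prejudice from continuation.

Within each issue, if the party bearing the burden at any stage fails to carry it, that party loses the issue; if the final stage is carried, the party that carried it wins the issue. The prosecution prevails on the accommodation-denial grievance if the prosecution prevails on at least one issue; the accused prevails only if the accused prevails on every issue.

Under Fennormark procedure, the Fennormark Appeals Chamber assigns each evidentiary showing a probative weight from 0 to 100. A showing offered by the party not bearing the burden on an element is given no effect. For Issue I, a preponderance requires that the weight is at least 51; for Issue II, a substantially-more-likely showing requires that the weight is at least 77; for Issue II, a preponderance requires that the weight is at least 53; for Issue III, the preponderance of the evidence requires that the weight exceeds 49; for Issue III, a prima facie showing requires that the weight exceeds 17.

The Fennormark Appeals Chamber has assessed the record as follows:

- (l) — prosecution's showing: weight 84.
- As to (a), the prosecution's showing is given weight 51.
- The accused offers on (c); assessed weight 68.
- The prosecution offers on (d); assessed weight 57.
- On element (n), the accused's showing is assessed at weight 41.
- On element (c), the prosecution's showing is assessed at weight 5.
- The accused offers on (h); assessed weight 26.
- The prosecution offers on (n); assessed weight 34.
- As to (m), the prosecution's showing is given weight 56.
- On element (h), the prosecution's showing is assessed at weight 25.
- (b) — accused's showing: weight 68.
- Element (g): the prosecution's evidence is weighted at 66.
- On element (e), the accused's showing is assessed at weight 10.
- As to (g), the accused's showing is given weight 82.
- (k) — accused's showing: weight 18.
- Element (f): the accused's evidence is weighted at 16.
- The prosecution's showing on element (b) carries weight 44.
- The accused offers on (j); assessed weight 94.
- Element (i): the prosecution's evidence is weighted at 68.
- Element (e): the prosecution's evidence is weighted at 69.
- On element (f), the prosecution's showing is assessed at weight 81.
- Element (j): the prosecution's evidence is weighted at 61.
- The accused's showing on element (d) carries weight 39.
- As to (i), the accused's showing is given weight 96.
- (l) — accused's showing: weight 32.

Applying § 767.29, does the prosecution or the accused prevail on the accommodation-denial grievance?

— Issue I —
Stage I.1 — burden on prosecution; standard: a preponderance (weight is at least 51).
    (a): 51 ≥ 51 [met]
    (b): 44 (accused's 68 disregarded) < 51 [not met]
  Not every element is met, so the prosecution fails to carry Stage I.1.
So the accused prevails on this issue.
— Issue II —
At Stage II.1 the prosecution must meet a substantially-more-likely showing (weight is at least 77): on (e) the weight is 69 (the accused's 10 is given no effect), which does not reach 77, so (e) does not meet the standard; on (f) the weight is 81 (the accused's 16 is given no effect), which does reach 77, so (f) meets the standard.
  Stage II.1 not carried; the prosecution fails its burden.
The analysis ends at Stage II.1; the accused prevails on this issue.
— Issue III —
At Stage III.1 the prosecution must meet the preponderance of the evidence (weight exceeds 49): on (i) the weight is 68 (the accused's 96 is given no effect), which does exceed 49, so (i) meets the standard; on (j) the weight is 61 (the accused's 94 is given no effect), > 49, so (j) meets the standard.
  Stage III.1 carried; the burden shifts to the accused.
At Stage III.2 the accused must meet a prima facie showing (weight exceeds 17): on (k) the weight is 18, > 17, so (k) meets the standard; on (l) the weight is 32 (the prosecution's 84 is given no effect), > 17, so (l) meets the standard.
  Stage III.2 carried; the burden shifts to the prosecution.
At Stage III.3 the prosecution must meet the preponderance of the evidence (weight exceeds 49): on (m) the weight is 56, > 49, so (m) meets the standard; on (n) the weight is 34 (the accused's 41 is given no effect), ≤ 49, so (n) does not meet the standard.
  Stage III.3 not carried; the prosecution fails its burden.
So the accused prevails on this issue.
Per-issue: Issue I → accused; Issue II → accused; Issue III → accused. The prosecution must prevail on at least one issue; overall, the accused prevails.

accused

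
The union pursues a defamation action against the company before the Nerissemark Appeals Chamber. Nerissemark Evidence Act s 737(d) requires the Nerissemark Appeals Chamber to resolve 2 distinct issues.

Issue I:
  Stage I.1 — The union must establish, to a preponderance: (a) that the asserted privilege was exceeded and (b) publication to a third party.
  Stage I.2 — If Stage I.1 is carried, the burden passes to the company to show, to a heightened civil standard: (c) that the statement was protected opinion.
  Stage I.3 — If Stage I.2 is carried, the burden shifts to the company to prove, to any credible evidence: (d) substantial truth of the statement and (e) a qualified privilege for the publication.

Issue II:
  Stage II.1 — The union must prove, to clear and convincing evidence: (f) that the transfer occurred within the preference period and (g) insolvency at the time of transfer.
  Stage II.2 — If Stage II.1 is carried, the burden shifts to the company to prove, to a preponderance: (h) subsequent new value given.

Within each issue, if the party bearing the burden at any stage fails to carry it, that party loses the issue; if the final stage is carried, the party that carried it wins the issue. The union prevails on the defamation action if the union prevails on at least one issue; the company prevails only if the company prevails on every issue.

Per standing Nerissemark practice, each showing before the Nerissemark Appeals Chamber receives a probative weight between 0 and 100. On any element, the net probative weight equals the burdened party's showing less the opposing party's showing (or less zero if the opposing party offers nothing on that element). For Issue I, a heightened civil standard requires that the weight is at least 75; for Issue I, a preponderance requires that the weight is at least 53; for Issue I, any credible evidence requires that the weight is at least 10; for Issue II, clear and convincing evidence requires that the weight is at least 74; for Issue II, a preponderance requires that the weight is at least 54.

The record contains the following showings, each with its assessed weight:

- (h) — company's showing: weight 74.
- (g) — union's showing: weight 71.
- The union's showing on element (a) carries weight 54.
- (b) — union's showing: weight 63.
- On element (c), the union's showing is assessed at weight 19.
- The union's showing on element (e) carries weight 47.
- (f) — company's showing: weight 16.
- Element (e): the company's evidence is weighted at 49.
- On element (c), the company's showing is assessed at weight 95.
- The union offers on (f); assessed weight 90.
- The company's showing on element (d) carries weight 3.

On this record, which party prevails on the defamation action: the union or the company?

union

— Issue I —
Stage I.1 — burden on union; standard: a preponderance (weight is at least 53).
    (a): 54 ≥ 53 [met]
    (b): 63 ≥ 53 [met]
  Stage I.1 carried; the burden shifts to the company.
Stage I.2 — burden on company; standard: a heightened civil standard (weight is at least 75).
    (c): 95 − 19 = 76 ≥ 75 [met]
  Stage I.2 is satisfied; the company continues to bear the burden.
Stage I.3 — burden on company; standard: any credible evidence (weight is at least 10).
    (d): 3 < 10 [not met]
    (e): 49 − 47 = 2 < 10 [not met]
  The company does not carry Stage I.3.
So the union prevails on this issue.
— Issue II —
Stage II.1 — burden on union; standard: clear and convincing evidence (weight is at least 74).
    (f): 90 − 16 = 74 ≥ 74 [met]
    (g): 71 < 74 [not met]
  The union does not carry Stage II.1.
The company prevails on this issue.
Per-issue: Issue I → union; Issue II → company. The union must prevail on at least one issue; overall, the union prevails.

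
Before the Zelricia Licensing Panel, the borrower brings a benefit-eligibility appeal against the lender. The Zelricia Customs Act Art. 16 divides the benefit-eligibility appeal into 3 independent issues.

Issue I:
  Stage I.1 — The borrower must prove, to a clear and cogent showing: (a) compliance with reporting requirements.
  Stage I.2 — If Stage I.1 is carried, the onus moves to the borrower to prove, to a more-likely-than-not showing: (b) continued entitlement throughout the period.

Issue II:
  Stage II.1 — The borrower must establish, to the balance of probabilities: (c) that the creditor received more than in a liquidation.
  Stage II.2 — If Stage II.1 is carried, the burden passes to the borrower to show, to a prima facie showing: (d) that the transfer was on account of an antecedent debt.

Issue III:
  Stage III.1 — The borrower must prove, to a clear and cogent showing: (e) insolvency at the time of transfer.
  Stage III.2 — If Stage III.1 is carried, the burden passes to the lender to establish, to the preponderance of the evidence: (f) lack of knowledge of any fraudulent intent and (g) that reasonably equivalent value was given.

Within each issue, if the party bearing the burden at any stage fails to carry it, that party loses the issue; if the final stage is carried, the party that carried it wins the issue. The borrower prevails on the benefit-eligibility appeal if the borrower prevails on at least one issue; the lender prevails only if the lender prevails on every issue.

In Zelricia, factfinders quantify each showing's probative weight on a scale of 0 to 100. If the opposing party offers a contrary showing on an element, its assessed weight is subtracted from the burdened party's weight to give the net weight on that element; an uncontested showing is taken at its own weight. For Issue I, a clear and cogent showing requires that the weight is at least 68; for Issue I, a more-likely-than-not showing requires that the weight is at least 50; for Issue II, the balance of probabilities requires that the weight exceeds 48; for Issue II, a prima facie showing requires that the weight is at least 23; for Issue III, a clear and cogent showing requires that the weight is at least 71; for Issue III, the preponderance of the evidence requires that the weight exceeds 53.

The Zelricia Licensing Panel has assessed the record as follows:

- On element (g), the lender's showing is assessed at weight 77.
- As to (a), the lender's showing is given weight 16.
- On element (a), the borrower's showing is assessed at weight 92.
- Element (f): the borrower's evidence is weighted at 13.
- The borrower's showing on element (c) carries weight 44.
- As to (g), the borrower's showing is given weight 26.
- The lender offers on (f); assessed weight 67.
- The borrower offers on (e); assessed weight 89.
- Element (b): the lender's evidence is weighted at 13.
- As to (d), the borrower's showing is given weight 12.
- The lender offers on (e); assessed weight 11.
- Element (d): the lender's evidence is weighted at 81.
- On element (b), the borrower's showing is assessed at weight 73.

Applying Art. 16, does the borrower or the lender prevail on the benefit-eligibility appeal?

borrower

— Issue I —
Stage I.1 (borrower, a clear and cogent showing, weight is at least 68): (a) net 92−16=76 ≥ 68 — meets.
  Stage I.1 is satisfied; the borrower continues to bear the burden.
Stage I.2 (borrower, a more-likely-than-not showing, weight is at least 50): (b) net 73−13=60 ≥ 50 — meets.
  All elements met at the final stage.
Every stage carried; the borrower prevails on this issue.
— Issue II —
At Stage II.1 the borrower must meet the balance of probabilities (weight exceeds 48): on (c) the weight is 44, which does not exceed 48, so (c) does not meet the standard.
  Stage II.1 not carried; the borrower fails its burden.
The lender prevails on this issue.
— Issue III —
Stage III.1 (borrower, a clear and cogent showing, weight is at least 71): (e) net 89−11=78 ≥ 71 — meets.
  All elements met. The burden passes to the lender.
Stage III.2 (lender, the preponderance of the evidence, weight exceeds 53): (f) net 67−13=54 > 53 — meets; (g) net 77−26=51 ≤ 53 — fails.
  The lender does not carry Stage III.2.
The analysis ends at Stage III.2; the borrower prevails on this issue.
Per-issue: Issue I → borrower; Issue II → lender; Issue III → borrower. The borrower must prevail on at least one issue; overall, the borrower prevails.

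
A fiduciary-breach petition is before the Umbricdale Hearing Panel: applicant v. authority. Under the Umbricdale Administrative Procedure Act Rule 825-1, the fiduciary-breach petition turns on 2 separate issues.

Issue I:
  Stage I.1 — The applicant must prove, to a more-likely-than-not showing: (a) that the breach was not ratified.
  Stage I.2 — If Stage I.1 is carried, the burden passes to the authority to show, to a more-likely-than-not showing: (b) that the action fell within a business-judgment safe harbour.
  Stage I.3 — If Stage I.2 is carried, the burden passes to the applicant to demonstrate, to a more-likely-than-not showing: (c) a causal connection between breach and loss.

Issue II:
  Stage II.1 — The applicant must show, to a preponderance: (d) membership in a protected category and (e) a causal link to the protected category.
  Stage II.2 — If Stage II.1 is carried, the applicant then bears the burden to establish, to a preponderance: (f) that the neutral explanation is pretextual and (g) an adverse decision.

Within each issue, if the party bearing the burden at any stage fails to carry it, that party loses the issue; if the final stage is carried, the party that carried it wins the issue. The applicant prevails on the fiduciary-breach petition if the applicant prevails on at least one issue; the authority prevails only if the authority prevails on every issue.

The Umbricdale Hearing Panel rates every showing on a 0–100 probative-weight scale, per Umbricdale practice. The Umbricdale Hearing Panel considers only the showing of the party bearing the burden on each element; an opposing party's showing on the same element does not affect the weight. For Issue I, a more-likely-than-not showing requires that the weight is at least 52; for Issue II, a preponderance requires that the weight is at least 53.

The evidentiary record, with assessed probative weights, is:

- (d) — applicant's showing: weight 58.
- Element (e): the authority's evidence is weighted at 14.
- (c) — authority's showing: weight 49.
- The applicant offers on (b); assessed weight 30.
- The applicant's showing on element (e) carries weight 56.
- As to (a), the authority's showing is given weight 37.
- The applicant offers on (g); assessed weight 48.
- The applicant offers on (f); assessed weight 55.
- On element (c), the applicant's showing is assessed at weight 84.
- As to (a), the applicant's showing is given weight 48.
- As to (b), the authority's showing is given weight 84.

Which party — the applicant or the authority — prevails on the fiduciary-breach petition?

authority

— Issue I —
Stage I.1 — burden on applicant; standard: a more-likely-than-not showing (weight is at least 52).
    (a): 48 (authority's 37 disregarded) < 52 [not met]
  The applicant does not carry Stage I.1.
So the authority prevails on this issue.
— Issue II —
At Stage II.1 the applicant must meet a preponderance (weight is at least 53): on (d) the weight is 58, ≥ 53, so (d) meets the standard; on (e) the weight is 56 (the authority's 14 is given no effect), which does reach 53, so (e) meets the standard.
  All elements met. The applicant retains the burden for Stage II.2.
At Stage II.2 the applicant must meet a preponderance (weight is at least 53): on (f) the weight is 55, which does reach 53, so (f) meets the standard; on (g) the weight is 48, which does not reach 53, so (g) does not meet the standard.
  Stage II.2 not carried; the applicant fails its burden.
The authority prevails on this issue.
Per-issue: Issue I → authority; Issue II → authority. The applicant must prevail on at least one issue; overall, the authority prevails.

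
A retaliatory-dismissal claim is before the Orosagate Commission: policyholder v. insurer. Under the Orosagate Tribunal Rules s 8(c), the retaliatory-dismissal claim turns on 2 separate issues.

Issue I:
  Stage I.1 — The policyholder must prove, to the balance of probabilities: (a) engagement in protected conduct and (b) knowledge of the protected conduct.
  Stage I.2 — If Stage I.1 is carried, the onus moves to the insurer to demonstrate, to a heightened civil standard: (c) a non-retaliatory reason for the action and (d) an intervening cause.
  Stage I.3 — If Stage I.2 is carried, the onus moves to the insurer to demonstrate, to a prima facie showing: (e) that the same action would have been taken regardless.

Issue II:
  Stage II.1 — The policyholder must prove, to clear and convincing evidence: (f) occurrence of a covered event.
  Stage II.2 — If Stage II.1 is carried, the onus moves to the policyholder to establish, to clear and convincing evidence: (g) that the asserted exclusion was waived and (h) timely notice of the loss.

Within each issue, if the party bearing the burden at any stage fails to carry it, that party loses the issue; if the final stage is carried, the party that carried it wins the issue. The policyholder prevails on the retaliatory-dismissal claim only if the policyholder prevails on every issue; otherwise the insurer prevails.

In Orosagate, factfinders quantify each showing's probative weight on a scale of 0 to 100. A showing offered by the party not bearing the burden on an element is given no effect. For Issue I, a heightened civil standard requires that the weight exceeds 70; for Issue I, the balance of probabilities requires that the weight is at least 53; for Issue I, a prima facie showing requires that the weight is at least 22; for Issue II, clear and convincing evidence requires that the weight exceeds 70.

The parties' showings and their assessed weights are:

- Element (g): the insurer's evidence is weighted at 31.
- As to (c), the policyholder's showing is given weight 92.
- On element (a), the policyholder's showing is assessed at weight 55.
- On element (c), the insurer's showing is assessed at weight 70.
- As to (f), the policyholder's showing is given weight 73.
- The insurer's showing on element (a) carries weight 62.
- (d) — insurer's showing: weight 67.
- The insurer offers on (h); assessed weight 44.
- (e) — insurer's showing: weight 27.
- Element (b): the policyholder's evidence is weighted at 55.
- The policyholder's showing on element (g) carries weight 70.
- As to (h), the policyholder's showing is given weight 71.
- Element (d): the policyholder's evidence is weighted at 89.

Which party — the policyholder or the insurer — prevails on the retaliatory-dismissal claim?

insurer

— Issue I —
At Stage I.1 the policyholder must meet the balance of probabilities (weight is at least 53): on (a) the weight is 55 (the insurer's 62 is given no effect), which does reach 53, so (a) meets the standard; on (b) the weight is 55, ≥ 53, so (b) meets the standard.
  All elements met. The burden passes to the insurer.
At Stage I.2 the insurer must meet a heightened civil standard (weight exceeds 70): on (c) the weight is 70 (the policyholder's 92 is given no effect), ≤ 70, so (c) does not meet the standard; on (d) the weight is 67 (the policyholder's 89 is given no effect), ≤ 70, so (d) does not meet the standard.
  The insurer does not carry Stage I.2.
The analysis ends at Stage I.2; the policyholder prevails on this issue.
— Issue II —
Stage II.1 (policyholder, clear and convincing evidence, weight exceeds 70): (f) 73 > 70 — meets.
  Stage II.1 carried; the burden remains with the policyholder.
Stage II.2 (policyholder, clear and convincing evidence, weight exceeds 70): (g) 70 (insurer's 31 disregarded) ≤ 70 — fails; (h) 71 (insurer's 44 disregarded) > 70 — meets.
  Stage II.2 not carried; the policyholder fails its burden.
So the insurer prevails on this issue.
Per-issue: Issue I → policyholder; Issue II → insurer. The policyholder must prevail on every issue; overall, the insurer prevails.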